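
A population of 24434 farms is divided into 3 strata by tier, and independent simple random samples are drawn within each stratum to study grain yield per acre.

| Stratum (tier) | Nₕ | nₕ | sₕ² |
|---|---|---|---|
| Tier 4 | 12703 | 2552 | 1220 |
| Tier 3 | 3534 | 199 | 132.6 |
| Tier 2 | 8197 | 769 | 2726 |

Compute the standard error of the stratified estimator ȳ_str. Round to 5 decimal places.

0.69133

Var(ȳ_str) = Σₕ Wₕ²(1 − fₕ)sₕ²/nₕ with Wₕ = Nₕ/N, N = 24434.
Tier 4: Wₕ = 0.51989032; term = 0.51989032²·(1 − 0.20089743)·1220/2552 = 0.10325359.
Tier 3: Wₕ = 0.14463453; term = 0.14463453²·(1 − 0.05631013)·132.6/199 = 0.013154177.
Tier 2: Wₕ = 0.33547516; term = 0.33547516²·(1 − 0.09381481)·2726/769 = 0.36152406.
Sum = 0.47793183.
SE = √(0.47793183) = 0.69133.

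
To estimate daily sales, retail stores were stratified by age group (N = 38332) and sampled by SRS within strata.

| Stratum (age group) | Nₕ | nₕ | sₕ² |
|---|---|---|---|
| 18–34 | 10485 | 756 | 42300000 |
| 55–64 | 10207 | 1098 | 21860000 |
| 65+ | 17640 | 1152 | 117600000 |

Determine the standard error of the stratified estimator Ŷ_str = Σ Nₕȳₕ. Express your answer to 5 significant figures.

Var(Ŷ_str) = Σₕ Nₕ²(1 − fₕ)sₕ²/nₕ.
18–34: 10485²·(1 − 756/10485)·42300000/756 = 5.7076221 × 10^12.
55–64: 10207²·(1 − 1098/10207)·21860000/1098 = 1.8510435 × 10^12.
65+: 17640²·(1 − 1152/17640)·117600000/1152 = 2.9690766 × 10^13.
Sum = 3.7249432 × 10^13.
SE = √(3.7249432 × 10^13) = 6.1032 × 10^6.

6.1032 × 10^6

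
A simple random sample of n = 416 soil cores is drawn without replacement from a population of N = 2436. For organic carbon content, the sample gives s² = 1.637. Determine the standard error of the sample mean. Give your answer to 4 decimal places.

Under SRS without replacement, Var(ȳ) = (1 − f)·s²/n with f = n/N = 416/2436 = 0.17077176.
Var(ȳ) = (1 − 0.17077176)·1.637/416 = 0.82922824·0.0039350962 = 0.0032630929.
SE(ȳ) = √(0.0032630929) = 0.0571.

0.0571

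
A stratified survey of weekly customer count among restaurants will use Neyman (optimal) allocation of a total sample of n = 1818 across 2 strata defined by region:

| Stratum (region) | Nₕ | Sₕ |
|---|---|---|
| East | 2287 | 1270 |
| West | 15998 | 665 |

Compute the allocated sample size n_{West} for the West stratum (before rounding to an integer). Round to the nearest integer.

1428

Neyman allocation: nₕ = n·NₕSₕ / Σⱼ NⱼSⱼ.
Σ NⱼSⱼ = 2287·1270 + 15998·665 = 1.354316 × 10^7.
n_{West} = 1818·15998·665 / (1.354316 × 10^7) = 1428.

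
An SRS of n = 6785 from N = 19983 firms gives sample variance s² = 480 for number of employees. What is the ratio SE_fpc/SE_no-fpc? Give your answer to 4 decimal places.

f = n/N = 6785/19983 = 0.33953861.
SE_no-fpc = √(s²/n) = 0.26597799; SE_fpc = √((1−f)s²/n) = 0.21615705.
Ratio = √(1−f) = 0.81268776.

0.8127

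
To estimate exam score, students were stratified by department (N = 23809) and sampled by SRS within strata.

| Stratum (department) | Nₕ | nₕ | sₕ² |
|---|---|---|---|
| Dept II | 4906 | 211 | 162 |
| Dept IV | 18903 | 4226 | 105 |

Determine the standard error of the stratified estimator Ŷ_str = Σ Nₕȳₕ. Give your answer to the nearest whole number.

Var(Ŷ_str) = Σₕ Nₕ²(1 − fₕ)sₕ²/nₕ.
Dept II: 4906²·(1 − 211/4906)·162/211 = 1.7684619 × 10^7.
Dept IV: 18903²·(1 − 4226/18903)·105/4226 = 6.8933104 × 10^6.
Sum = 2.4577929 × 10^7.
SE = √(2.4577929 × 10^7) = 4958.

4958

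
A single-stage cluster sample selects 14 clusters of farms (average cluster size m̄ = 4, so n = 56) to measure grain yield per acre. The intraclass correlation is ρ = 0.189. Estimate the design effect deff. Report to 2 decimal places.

1.57

deff = 1 + (4 − 1)·0.189 = 1 + 0.567 = 1.567.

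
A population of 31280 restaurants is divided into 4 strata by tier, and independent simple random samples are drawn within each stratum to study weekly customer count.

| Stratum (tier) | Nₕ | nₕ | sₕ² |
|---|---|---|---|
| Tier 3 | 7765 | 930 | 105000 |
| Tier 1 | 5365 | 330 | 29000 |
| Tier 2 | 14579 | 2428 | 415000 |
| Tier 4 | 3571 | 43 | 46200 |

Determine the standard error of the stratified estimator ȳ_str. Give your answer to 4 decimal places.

7.3028

Var(ȳ_str) = Σₕ Wₕ²(1 − fₕ)sₕ²/nₕ with Wₕ = Nₕ/N, N = 31280.
Tier 3: Wₕ = 0.24824169; term = 0.24824169²·(1 − 0.11976819)·105000/930 = 6.124249.
Tier 1: Wₕ = 0.17151535; term = 0.17151535²·(1 − 0.06150979)·29000/330 = 2.4261619.
Tier 2: Wₕ = 0.46608056; term = 0.46608056²·(1 − 0.16654092)·415000/2428 = 30.946083.
Tier 4: Wₕ = 0.11416240; term = 0.11416240²·(1 − 0.01204144)·46200/43 = 13.83434.
Sum = 53.330834.
SE = √(53.330834) = 7.3028.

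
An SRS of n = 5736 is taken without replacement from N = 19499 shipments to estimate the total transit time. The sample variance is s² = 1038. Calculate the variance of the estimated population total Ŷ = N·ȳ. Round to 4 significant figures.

Var(Ŷ) = N²·Var(ȳ) = N²·(1 − n/N)·s²/n.
f = 5736/19499 = 0.29416893; Var(ȳ) = 0.70583107·1038/5736 = 0.12772884.
Var(Ŷ) = 19499² · 0.12772884 = 4.856391 × 10^7.

4.856 × 10^7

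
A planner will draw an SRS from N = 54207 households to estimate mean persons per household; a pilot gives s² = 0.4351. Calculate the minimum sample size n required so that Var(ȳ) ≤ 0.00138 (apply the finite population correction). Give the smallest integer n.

314

Without fpc, n₀ = s²/D = 0.4351/0.00138 = 315.2899.
With fpc, (1 − n/N)·s²/n ≤ D requires n ≥ n₀/(1 + n₀/N) = 315.2899/(1 + 315.2899/54207) = 313.4667.
Rounding up, n = 314.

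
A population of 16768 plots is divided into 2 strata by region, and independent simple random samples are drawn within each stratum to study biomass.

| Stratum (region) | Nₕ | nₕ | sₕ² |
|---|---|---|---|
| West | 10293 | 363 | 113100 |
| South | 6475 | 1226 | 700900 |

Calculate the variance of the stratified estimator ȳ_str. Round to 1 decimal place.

182.4

Var(ȳ_str) = Σₕ Wₕ²(1 − fₕ)sₕ²/nₕ with Wₕ = Nₕ/N, N = 16768.
West: Wₕ = 0.61384781; term = 0.61384781²·(1 − 0.03526669)·113100/363 = 113.26212.
South: Wₕ = 0.38615219; term = 0.38615219²·(1 − 0.18934363)·700900/1226 = 69.106581.
Sum = 182.3687.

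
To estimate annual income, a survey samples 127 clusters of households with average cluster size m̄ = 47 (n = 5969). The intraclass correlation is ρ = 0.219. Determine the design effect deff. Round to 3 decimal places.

deff = 1 + (47 − 1)·0.219 = 1 + 10.074 = 11.074.

11.074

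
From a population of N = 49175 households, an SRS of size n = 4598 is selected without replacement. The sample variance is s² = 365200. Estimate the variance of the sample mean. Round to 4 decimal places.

71.9993

Under SRS without replacement, Var(ȳ) = (1 − f)·s²/n with f = n/N = 4598/49175 = 0.09350280.
Var(ȳ) = (1 − 0.09350280)·365200/4598 = 0.90649720·79.425837 = 71.999299.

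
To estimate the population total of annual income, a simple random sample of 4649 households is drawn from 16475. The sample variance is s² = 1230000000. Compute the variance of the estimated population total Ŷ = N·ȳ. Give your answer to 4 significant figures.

Var(Ŷ) = N²·Var(ȳ) = N²·(1 − n/N)·s²/n.
f = 4649/16475 = 0.28218513; Var(ȳ) = 0.71781487·1230000000/4649 = 189914.45.
Var(Ŷ) = 16475² · 189914.45 = 5.1547648 × 10^13.

5.155 × 10^13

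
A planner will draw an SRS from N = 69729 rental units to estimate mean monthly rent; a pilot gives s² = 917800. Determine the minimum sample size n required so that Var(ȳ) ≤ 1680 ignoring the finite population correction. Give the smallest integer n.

Without fpc, n₀ = s²/D = 917800/1680 = 546.3095.
Rounding up, n = 547.

547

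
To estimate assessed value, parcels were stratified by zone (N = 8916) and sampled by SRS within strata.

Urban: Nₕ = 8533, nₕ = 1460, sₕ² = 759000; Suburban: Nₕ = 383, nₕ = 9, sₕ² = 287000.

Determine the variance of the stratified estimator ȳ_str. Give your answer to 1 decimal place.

452.1

Var(ȳ_str) = Σₕ Wₕ²(1 − fₕ)sₕ²/nₕ with Wₕ = Nₕ/N, N = 8916.
Urban: Wₕ = 0.95704352; term = 0.95704352²·(1 − 0.17110043)·759000/1460 = 394.68826.
Suburban: Wₕ = 0.04295648; term = 0.04295648²·(1 − 0.02349869)·287000/9 = 57.460532.
Sum = 452.14879.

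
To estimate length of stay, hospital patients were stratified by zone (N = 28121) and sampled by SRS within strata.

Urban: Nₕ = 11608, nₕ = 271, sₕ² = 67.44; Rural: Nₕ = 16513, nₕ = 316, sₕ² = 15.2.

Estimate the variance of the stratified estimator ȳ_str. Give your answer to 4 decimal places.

Var(ȳ_str) = Σₕ Wₕ²(1 − fₕ)sₕ²/nₕ with Wₕ = Nₕ/N, N = 28121.
Urban: Wₕ = 0.41278760; term = 0.41278760²·(1 − 0.02334597)·67.44/271 = 0.041413534.
Rural: Wₕ = 0.58721240; term = 0.58721240²·(1 − 0.01913644)·15.2/316 = 0.016268801.
Sum = 0.057682335.

0.0577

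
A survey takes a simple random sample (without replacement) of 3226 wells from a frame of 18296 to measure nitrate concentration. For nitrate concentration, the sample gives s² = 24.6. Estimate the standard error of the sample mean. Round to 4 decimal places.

0.0793

Under SRS without replacement, Var(ȳ) = (1 − f)·s²/n with f = n/N = 3226/18296 = 0.17632269.
Var(ȳ) = (1 − 0.17632269)·24.6/3226 = 0.82367731·0.0076255425 = 0.0062809863.
SE(ȳ) = √(0.0062809863) = 0.0793.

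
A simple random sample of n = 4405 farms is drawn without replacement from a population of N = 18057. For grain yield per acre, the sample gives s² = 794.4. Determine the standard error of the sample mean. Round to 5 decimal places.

Under SRS without replacement, Var(ȳ) = (1 − f)·s²/n with f = n/N = 4405/18057 = 0.24394971.
Var(ȳ) = (1 − 0.24394971)·794.4/4405 = 0.75605029·0.18034052 = 0.1363465.
SE(ȳ) = √(0.1363465) = 0.36925.

0.36925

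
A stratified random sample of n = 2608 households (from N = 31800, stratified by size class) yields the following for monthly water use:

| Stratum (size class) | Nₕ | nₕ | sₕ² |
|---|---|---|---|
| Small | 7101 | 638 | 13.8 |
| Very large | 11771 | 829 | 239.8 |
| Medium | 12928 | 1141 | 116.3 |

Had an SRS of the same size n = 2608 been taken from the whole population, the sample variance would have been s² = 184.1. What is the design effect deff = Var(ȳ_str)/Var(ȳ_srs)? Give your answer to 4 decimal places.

0.8207

Var(ȳ_str) = Σ Wₕ²(1−fₕ)sₕ²/nₕ with Wₕ = Nₕ/31800:
  Small: (7101/31800)²·(1−638/7101)·13.8/638 = 9.8165263 × 10^-4
  Very large: (11771/31800)²·(1−829/11771)·239.8/829 = 0.036842618
  Medium: (12928/31800)²·(1−1141/12928)·116.3/1141 = 0.015359407
  → Var(ȳ_str) = 0.053183678.
Var(ȳ_srs) = (1 − 2608/31800)·184.1/2608 = 0.064801183.
deff = 0.053183678 / 0.064801183 = 0.8207.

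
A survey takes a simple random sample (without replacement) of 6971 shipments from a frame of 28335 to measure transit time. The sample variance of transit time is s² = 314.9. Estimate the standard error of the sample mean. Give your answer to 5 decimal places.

0.18455

Under SRS without replacement, Var(ȳ) = (1 − f)·s²/n with f = n/N = 6971/28335 = 0.24602082.
Var(ȳ) = (1 − 0.24602082)·314.9/6971 = 0.75397918·0.045172859 = 0.034059395.
SE(ȳ) = √(0.034059395) = 0.18455.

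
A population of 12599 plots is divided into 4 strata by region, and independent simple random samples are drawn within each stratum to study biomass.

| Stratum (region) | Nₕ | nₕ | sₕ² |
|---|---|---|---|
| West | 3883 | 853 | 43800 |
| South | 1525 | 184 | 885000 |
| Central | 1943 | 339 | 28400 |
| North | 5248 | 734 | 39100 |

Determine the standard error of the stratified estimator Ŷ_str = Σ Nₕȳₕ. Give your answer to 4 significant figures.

Var(Ŷ_str) = Σₕ Nₕ²(1 − fₕ)sₕ²/nₕ.
West: 3883²·(1 − 853/3883)·43800/853 = 6.0413653 × 10^8.
South: 1525²·(1 − 184/1525)·885000/184 = 9.8361257 × 10^9.
Central: 1943²·(1 − 339/1943)·28400/339 = 2.6109335 × 10^8.
North: 5248²·(1 − 734/5248)·39100/734 = 1.2619324 × 10^9.
Sum = 1.1963288 × 10^10.
SE = √(1.1963288 × 10^10) = 109400.

109400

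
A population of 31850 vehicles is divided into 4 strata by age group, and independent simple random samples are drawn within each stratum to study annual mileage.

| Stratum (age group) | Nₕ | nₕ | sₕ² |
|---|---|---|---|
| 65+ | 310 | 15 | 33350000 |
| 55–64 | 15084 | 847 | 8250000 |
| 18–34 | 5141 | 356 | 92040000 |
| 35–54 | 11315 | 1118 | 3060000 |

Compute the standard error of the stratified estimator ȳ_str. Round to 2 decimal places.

Var(ȳ_str) = Σₕ Wₕ²(1 − fₕ)sₕ²/nₕ with Wₕ = Nₕ/N, N = 31850.
65+: Wₕ = 0.00973312; term = 0.00973312²·(1 − 0.04838710)·33350000/15 = 200.43309.
55–64: Wₕ = 0.47359498; term = 0.47359498²·(1 − 0.05615221)·8250000/847 = 2061.9906.
18–34: Wₕ = 0.16141287; term = 0.16141287²·(1 − 0.06924723)·92040000/356 = 6269.5632.
35–54: Wₕ = 0.35525903; term = 0.35525903²·(1 − 0.09880689)·3060000/1118 = 311.30617.
Sum = 8843.2931.
SE = √(8843.2931) = 94.04.

94.04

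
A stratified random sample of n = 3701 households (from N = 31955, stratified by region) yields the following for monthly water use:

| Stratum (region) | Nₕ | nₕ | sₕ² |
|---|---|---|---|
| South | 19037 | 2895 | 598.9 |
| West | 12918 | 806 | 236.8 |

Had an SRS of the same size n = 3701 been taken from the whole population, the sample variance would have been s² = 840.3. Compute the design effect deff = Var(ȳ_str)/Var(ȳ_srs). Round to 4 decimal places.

0.5344

Var(ȳ_str) = Σ Wₕ²(1−fₕ)sₕ²/nₕ with Wₕ = Nₕ/31955:
  South: (19037/31955)²·(1−2895/19037)·598.9/2895 = 0.062256393
  West: (12918/31955)²·(1−806/12918)·236.8/806 = 0.045017374
  → Var(ȳ_str) = 0.10727377.
Var(ȳ_srs) = (1 − 3701/31955)·840.3/3701 = 0.20075039.
deff = 0.10727377 / 0.20075039 = 0.5344.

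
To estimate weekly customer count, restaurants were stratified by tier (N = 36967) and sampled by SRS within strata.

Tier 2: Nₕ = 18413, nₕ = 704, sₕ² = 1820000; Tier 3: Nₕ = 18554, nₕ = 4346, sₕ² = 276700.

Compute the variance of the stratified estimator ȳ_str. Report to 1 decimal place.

629.1

Var(ȳ_str) = Σₕ Wₕ²(1 − fₕ)sₕ²/nₕ with Wₕ = Nₕ/N, N = 36967.
Tier 2: Wₕ = 0.49809289; term = 0.49809289²·(1 − 0.03823386)·1820000/704 = 616.86326.
Tier 3: Wₕ = 0.50190711; term = 0.50190711²·(1 − 0.23423521)·276700/4346 = 12.281786.
Sum = 629.14505.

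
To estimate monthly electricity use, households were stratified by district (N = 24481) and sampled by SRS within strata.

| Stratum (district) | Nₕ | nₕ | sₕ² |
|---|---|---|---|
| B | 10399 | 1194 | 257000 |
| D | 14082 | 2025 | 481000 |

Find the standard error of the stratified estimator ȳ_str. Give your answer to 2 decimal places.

Var(ȳ_str) = Σₕ Wₕ²(1 − fₕ)sₕ²/nₕ with Wₕ = Nₕ/N, N = 24481.
B: Wₕ = 0.42477840; term = 0.42477840²·(1 − 0.11481873)·257000/1194 = 34.378416.
D: Wₕ = 0.57522160; term = 0.57522160²·(1 − 0.14380060)·481000/2025 = 67.292295.
Sum = 101.67071.
SE = √(101.67071) = 10.08.

10.08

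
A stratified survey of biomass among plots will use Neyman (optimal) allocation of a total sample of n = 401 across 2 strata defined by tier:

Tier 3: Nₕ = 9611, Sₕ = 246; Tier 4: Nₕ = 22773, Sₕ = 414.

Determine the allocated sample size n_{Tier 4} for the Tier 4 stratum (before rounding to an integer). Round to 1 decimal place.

Neyman allocation: nₕ = n·NₕSₕ / Σⱼ NⱼSⱼ.
Σ NⱼSⱼ = 9611·246 + 22773·414 = 1.1792328 × 10^7.
n_{Tier 4} = 401·22773·414 / (1.1792328 × 10^7) = 320.6.

320.6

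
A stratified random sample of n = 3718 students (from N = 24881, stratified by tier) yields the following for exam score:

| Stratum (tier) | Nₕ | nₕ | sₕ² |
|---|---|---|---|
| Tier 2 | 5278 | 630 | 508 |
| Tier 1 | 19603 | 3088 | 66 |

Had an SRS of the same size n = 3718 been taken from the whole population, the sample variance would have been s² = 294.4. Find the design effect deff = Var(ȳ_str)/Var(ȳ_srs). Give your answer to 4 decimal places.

Var(ȳ_str) = Σ Wₕ²(1−fₕ)sₕ²/nₕ with Wₕ = Nₕ/24881:
  Tier 2: (5278/24881)²·(1−630/5278)·508/630 = 0.031953836
  Tier 1: (19603/24881)²·(1−3088/19603)·66/3088 = 0.011177176
  → Var(ȳ_str) = 0.043131012.
Var(ȳ_srs) = (1 − 3718/24881)·294.4/3718 = 0.067350034.
deff = 0.043131012 / 0.067350034 = 0.6404.

0.6404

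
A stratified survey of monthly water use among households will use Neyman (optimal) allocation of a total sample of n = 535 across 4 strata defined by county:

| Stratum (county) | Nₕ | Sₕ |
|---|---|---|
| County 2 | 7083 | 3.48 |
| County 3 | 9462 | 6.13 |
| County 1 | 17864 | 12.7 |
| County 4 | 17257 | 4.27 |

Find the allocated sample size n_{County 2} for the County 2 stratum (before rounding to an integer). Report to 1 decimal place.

Neyman allocation: nₕ = n·NₕSₕ / Σⱼ NⱼSⱼ.
Σ NⱼSⱼ = 7083·3.48 + 9462·6.13 + 17864·12.7 + 17257·4.27 = 383211.09.
n_{County 2} = 535·7083·3.48 / 383211.09 = 34.4.

34.4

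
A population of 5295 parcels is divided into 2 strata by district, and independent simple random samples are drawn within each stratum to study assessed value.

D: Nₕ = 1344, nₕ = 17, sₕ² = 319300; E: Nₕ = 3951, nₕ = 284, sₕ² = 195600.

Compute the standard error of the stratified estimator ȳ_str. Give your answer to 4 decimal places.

Var(ȳ_str) = Σₕ Wₕ²(1 − fₕ)sₕ²/nₕ with Wₕ = Nₕ/N, N = 5295.
D: Wₕ = 0.25382436; term = 0.25382436²·(1 − 0.01264881)·319300/17 = 1194.7809.
E: Wₕ = 0.74617564; term = 0.74617564²·(1 − 0.07188054)·195600/284 = 355.90699.
Sum = 1550.6879.
SE = √(1550.6879) = 39.3788.

39.3788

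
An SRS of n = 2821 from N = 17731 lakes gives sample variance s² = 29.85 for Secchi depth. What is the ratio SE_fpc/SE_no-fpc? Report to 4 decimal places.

f = n/N = 2821/17731 = 0.15909988.
SE_no-fpc = √(s²/n) = 0.10286571; SE_fpc = √((1−f)s²/n) = 0.094328479.
Ratio = √(1−f) = 0.91700606.

0.9170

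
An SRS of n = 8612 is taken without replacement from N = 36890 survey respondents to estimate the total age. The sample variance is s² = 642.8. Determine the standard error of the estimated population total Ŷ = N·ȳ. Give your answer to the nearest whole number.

8824

Var(Ŷ) = N²·Var(ȳ) = N²·(1 − n/N)·s²/n.
f = 8612/36890 = 0.23345080; Var(ȳ) = 0.76654920·642.8/8612 = 0.057215261.
Var(Ŷ) = 36890² · 0.057215261 = 7.7862652 × 10^7.
SE(Ŷ) = √(7.7862652 × 10^7) = 8824.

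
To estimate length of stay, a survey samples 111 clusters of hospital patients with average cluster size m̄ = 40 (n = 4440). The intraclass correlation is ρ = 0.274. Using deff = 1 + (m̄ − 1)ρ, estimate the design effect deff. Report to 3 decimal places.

deff = 1 + (40 − 1)·0.274 = 1 + 10.686 = 11.686.

11.686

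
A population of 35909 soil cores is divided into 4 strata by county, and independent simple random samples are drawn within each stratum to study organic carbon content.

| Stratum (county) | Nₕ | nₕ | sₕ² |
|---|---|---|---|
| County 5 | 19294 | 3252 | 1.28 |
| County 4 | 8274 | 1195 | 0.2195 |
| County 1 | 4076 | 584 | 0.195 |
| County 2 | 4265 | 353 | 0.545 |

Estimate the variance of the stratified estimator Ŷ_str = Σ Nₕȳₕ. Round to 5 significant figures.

Var(Ŷ_str) = Σₕ Nₕ²(1 − fₕ)sₕ²/nₕ.
County 5: 19294²·(1 − 3252/19294)·1.28/3252 = 121826.07.
County 4: 8274²·(1 − 1195/8274)·0.2195/1195 = 10758.558.
County 1: 4076²·(1 − 584/4076)·0.195/584 = 4752.5881.
County 2: 4265²·(1 − 353/4265)·0.545/353 = 25759.633.
Sum = 163096.85.

163100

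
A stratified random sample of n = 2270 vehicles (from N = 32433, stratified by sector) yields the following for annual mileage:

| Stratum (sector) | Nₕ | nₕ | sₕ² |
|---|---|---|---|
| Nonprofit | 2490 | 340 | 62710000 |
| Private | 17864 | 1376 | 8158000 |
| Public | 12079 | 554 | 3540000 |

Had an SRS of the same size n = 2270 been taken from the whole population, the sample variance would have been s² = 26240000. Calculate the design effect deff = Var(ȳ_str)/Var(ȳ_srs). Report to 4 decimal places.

Var(ȳ_str) = Σ Wₕ²(1−fₕ)sₕ²/nₕ with Wₕ = Nₕ/32433:
  Nonprofit: (2490/32433)²·(1−340/2490)·62710000/340 = 938.68839
  Private: (17864/32433)²·(1−1376/17864)·8158000/1376 = 1660.1132
  Public: (12079/32433)²·(1−554/12079)·3540000/554 = 845.651
  → Var(ȳ_str) = 3444.4526.
Var(ȳ_srs) = (1 − 2270/32433)·26240000/2270 = 10750.419.
deff = 3444.4526 / 10750.419 = 0.3204.

0.3204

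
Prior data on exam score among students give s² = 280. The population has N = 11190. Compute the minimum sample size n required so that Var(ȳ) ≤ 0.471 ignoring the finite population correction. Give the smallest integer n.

595

Without fpc, n₀ = s²/D = 280/0.471 = 594.4798.
Rounding up, n = 595.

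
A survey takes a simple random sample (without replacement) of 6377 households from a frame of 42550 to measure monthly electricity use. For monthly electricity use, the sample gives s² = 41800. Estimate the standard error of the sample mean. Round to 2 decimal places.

Under SRS without replacement, Var(ȳ) = (1 − f)·s²/n with f = n/N = 6377/42550 = 0.14987074.
Var(ȳ) = (1 − 0.14987074)·41800/6377 = 0.85012926·6.5548063 = 5.5724327.
SE(ȳ) = √(5.5724327) = 2.36.

2.36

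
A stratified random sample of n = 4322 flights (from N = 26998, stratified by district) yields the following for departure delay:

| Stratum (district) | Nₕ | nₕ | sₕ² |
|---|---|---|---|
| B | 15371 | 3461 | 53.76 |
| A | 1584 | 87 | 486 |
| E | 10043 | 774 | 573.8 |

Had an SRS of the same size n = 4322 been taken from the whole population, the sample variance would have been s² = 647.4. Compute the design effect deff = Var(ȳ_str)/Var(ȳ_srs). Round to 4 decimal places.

Var(ȳ_str) = Σ Wₕ²(1−fₕ)sₕ²/nₕ with Wₕ = Nₕ/26998:
  B: (15371/26998)²·(1−3461/15371)·53.76/3461 = 0.0039012911
  A: (1584/26998)²·(1−87/1584)·486/87 = 0.018173175
  E: (10043/26998)²·(1−774/10043)·573.8/774 = 0.094678799
  → Var(ȳ_str) = 0.11675327.
Var(ȳ_srs) = (1 − 4322/26998)·647.4/4322 = 0.12581221.
deff = 0.11675327 / 0.12581221 = 0.9280.

0.9280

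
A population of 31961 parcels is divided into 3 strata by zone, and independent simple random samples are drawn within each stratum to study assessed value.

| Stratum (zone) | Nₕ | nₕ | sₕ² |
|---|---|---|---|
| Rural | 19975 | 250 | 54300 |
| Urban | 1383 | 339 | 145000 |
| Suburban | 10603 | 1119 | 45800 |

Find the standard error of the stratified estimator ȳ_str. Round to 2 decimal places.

Var(ȳ_str) = Σₕ Wₕ²(1 − fₕ)sₕ²/nₕ with Wₕ = Nₕ/N, N = 31961.
Rural: Wₕ = 0.62498044; term = 0.62498044²·(1 − 0.01251564)·54300/250 = 83.776633.
Urban: Wₕ = 0.04327149; term = 0.04327149²·(1 − 0.24511931)·145000/339 = 0.60457511.
Suburban: Wₕ = 0.33174807; term = 0.33174807²·(1 − 0.10553617)·45800/1119 = 4.0291643.
Sum = 88.410372.
SE = √(88.410372) = 9.40.

9.40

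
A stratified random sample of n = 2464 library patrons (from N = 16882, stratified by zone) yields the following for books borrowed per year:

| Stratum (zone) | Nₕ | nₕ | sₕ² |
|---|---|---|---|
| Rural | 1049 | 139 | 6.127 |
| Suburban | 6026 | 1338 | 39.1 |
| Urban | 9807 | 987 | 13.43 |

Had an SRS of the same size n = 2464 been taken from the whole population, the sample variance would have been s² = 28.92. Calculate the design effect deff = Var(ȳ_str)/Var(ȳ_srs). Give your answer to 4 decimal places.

0.7157

Var(ȳ_str) = Σ Wₕ²(1−fₕ)sₕ²/nₕ with Wₕ = Nₕ/16882:
  Rural: (1049/16882)²·(1−139/1049)·6.127/139 = 1.4763937 × 10^-4
  Suburban: (6026/16882)²·(1−1338/6026)·39.1/1338 = 0.002896607
  Urban: (9807/16882)²·(1−987/9807)·13.43/987 = 0.0041296746
  → Var(ȳ_str) = 0.007173921.
Var(ȳ_srs) = (1 − 2464/16882)·28.92/2464 = 0.010023946.
deff = 0.007173921 / 0.010023946 = 0.7157.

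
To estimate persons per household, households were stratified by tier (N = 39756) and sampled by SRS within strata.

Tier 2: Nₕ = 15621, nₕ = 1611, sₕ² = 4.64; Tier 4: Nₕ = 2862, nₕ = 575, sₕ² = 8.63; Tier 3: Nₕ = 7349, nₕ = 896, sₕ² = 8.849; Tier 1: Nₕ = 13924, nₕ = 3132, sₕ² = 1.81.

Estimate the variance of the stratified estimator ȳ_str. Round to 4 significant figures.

Var(ȳ_str) = Σₕ Wₕ²(1 − fₕ)sₕ²/nₕ with Wₕ = Nₕ/N, N = 39756.
Tier 2: Wₕ = 0.39292182; term = 0.39292182²·(1 − 0.10313040)·4.64/1611 = 3.9880817 × 10^-4.
Tier 4: Wₕ = 0.07198913; term = 0.07198913²·(1 − 0.20090846)·8.63/575 = 6.2154615 × 10^-5.
Tier 3: Wₕ = 0.18485260; term = 0.18485260²·(1 − 0.12192135)·8.849/896 = 2.9632667 × 10^-4.
Tier 1: Wₕ = 0.35023644; term = 0.35023644²·(1 − 0.22493536)·1.81/3132 = 5.4943638 × 10^-5.
Sum = 8.1223309 × 10^-4.

8.122 × 10^-4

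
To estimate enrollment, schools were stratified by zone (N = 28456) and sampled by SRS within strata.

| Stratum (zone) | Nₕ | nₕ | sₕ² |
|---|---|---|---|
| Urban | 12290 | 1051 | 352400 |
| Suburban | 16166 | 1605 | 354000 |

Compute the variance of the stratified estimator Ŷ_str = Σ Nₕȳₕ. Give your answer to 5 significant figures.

Var(Ŷ_str) = Σₕ Nₕ²(1 − fₕ)sₕ²/nₕ.
Urban: 12290²·(1 − 1051/12290)·352400/1051 = 4.6314048 × 10^10.
Suburban: 16166²·(1 − 1605/16166)·354000/1605 = 5.1918484 × 10^10.
Sum = 9.8232532 × 10^10.

9.8233 × 10^10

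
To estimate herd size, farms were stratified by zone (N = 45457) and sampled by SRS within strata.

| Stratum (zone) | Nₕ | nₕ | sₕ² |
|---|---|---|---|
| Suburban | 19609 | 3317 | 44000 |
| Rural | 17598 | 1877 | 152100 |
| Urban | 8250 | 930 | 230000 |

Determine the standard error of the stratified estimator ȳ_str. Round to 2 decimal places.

4.49

Var(ȳ_str) = Σₕ Wₕ²(1 − fₕ)sₕ²/nₕ with Wₕ = Nₕ/N, N = 45457.
Suburban: Wₕ = 0.43137471; term = 0.43137471²·(1 − 0.16915702)·44000/3317 = 2.0508576.
Rural: Wₕ = 0.38713509; term = 0.38713509²·(1 − 0.10665985)·152100/1877 = 10.849429.
Urban: Wₕ = 0.18149020; term = 0.18149020²·(1 − 0.11272727)·230000/930 = 7.2278374.
Sum = 20.128124.
SE = √(20.128124) = 4.49.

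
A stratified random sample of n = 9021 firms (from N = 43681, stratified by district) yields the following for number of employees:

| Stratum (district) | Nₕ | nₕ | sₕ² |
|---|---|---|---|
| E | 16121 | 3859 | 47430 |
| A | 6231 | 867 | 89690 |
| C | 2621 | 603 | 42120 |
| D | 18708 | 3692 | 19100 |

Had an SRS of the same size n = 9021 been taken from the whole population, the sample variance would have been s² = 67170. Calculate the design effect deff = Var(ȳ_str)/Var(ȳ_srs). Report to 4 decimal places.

Var(ȳ_str) = Σ Wₕ²(1−fₕ)sₕ²/nₕ with Wₕ = Nₕ/43681:
  E: (16121/43681)²·(1−3859/16121)·47430/3859 = 1.2733462
  A: (6231/43681)²·(1−867/6231)·89690/867 = 1.8121173
  C: (2621/43681)²·(1−603/2621)·42120/603 = 0.19363064
  D: (18708/43681)²·(1−3692/18708)·19100/3692 = 0.76167228
  → Var(ȳ_str) = 4.0407664.
Var(ȳ_srs) = (1 − 9021/43681)·67170/9021 = 5.9082199.
deff = 4.0407664 / 5.9082199 = 0.6839.

0.6839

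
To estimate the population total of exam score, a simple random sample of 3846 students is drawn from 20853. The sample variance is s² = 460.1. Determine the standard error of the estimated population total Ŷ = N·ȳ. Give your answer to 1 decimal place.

6513.6

Var(Ŷ) = N²·Var(ȳ) = N²·(1 − n/N)·s²/n.
f = 3846/20853 = 0.18443389; Var(ȳ) = 0.81556611·460.1/3846 = 0.097566814.
Var(Ŷ) = 20853² · 0.097566814 = 4.2426696 × 10^7.
SE(Ŷ) = √(4.2426696 × 10^7) = 6513.6.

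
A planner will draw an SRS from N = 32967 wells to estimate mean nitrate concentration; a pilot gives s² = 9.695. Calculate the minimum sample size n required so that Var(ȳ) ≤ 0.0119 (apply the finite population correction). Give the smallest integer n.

Without fpc, n₀ = s²/D = 9.695/0.0119 = 814.7059.
With fpc, (1 − n/N)·s²/n ≤ D requires n ≥ n₀/(1 + n₀/N) = 814.7059/(1 + 814.7059/32967) = 795.0578.
Rounding up, n = 796.

796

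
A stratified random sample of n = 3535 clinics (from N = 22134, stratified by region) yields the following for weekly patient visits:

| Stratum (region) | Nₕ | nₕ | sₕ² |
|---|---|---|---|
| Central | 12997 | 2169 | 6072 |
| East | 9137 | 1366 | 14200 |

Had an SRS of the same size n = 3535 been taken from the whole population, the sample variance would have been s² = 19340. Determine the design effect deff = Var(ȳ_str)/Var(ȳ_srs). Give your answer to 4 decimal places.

Var(ȳ_str) = Σ Wₕ²(1−fₕ)sₕ²/nₕ with Wₕ = Nₕ/22134:
  Central: (12997/22134)²·(1−2169/12997)·6072/2169 = 0.8041624
  East: (9137/22134)²·(1−1366/9137)·14200/1366 = 1.5066014
  → Var(ȳ_str) = 2.3107638.
Var(ȳ_srs) = (1 − 3535/22134)·19340/3535 = 4.5972354.
deff = 2.3107638 / 4.5972354 = 0.5026.

0.5026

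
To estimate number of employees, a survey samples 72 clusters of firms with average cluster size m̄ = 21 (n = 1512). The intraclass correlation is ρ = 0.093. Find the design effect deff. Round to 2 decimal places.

2.86

deff = 1 + (21 − 1)·0.093 = 1 + 1.86 = 2.86.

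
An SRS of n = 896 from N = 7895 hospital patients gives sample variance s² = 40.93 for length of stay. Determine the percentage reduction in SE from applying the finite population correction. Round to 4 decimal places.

5.8453

f = n/N = 896/7895 = 0.11348955.
SE_no-fpc = √(s²/n) = 0.21373068; SE_fpc = √((1−f)s²/n) = 0.20123745.
Ratio = √(1−f) = 0.94154684. Reduction = 100·(1 − 0.94154684) = 5.8453%.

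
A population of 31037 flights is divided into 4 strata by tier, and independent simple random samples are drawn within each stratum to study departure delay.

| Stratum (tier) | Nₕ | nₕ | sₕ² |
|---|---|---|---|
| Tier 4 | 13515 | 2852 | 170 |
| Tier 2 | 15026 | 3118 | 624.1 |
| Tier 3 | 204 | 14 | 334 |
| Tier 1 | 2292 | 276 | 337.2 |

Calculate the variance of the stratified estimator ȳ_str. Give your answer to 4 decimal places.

Var(ȳ_str) = Σₕ Wₕ²(1 − fₕ)sₕ²/nₕ with Wₕ = Nₕ/N, N = 31037.
Tier 4: Wₕ = 0.43544801; term = 0.43544801²·(1 − 0.21102479)·170/2852 = 0.0089173413.
Tier 2: Wₕ = 0.48413184; term = 0.48413184²·(1 − 0.20750699)·624.1/3118 = 0.037179266.
Tier 3: Wₕ = 0.00657280; term = 0.00657280²·(1 − 0.06862745)·334/14 = 9.5993699 × 10^-4.
Tier 1: Wₕ = 0.07384734; term = 0.07384734²·(1 − 0.12041885)·337.2/276 = 0.0058603581.
Sum = 0.052916902.

0.0529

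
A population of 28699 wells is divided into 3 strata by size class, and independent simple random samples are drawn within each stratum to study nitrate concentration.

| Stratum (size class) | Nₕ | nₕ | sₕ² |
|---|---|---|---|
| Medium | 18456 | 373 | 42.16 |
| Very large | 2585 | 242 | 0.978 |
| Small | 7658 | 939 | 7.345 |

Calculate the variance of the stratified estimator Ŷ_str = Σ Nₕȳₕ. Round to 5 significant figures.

3.8149 × 10^7

Var(Ŷ_str) = Σₕ Nₕ²(1 − fₕ)sₕ²/nₕ.
Medium: 18456²·(1 − 373/18456)·42.16/373 = 3.7722445 × 10^7.
Very large: 2585²·(1 − 242/2585)·0.978/242 = 24476.895.
Small: 7658²·(1 − 939/7658)·7.345/939 = 402481.77.
Sum = 3.8149404 × 10^7.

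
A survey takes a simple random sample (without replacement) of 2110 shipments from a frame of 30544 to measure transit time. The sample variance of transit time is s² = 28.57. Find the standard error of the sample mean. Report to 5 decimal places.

Under SRS without replacement, Var(ȳ) = (1 − f)·s²/n with f = n/N = 2110/30544 = 0.06908067.
Var(ȳ) = (1 − 0.06908067)·28.57/2110 = 0.93091933·0.013540284 = 0.012604912.
SE(ȳ) = √(0.012604912) = 0.11227.

0.11227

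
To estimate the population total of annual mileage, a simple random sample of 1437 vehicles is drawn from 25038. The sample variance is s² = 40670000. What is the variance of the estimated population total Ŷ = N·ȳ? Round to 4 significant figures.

Var(Ŷ) = N²·Var(ȳ) = N²·(1 − n/N)·s²/n.
f = 1437/25038 = 0.05739276; Var(ȳ) = 0.94260724·40670000/1437 = 26677.687.
Var(Ŷ) = 25038² · 26677.687 = 1.6724281 × 10^13.

1.672 × 10^13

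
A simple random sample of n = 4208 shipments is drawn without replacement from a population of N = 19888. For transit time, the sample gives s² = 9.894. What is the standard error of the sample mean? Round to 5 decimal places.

0.04306

Under SRS without replacement, Var(ȳ) = (1 − f)·s²/n with f = n/N = 4208/19888 = 0.21158488.
Var(ȳ) = (1 − 0.21158488)·9.894/4208 = 0.78841512·0.0023512357 = 0.0018537498.
SE(ȳ) = √(0.0018537498) = 0.04306.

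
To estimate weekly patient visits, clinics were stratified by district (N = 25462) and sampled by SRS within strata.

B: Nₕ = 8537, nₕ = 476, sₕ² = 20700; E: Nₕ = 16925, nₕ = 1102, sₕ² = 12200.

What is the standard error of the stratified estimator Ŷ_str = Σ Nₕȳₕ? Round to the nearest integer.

Var(Ŷ_str) = Σₕ Nₕ²(1 − fₕ)sₕ²/nₕ.
B: 8537²·(1 − 476/8537)·20700/476 = 2.9926615 × 10^9.
E: 16925²·(1 − 1102/16925)·12200/1102 = 2.9648023 × 10^9.
Sum = 5.9574638 × 10^9.
SE = √(5.9574638 × 10^9) = 77185.

77185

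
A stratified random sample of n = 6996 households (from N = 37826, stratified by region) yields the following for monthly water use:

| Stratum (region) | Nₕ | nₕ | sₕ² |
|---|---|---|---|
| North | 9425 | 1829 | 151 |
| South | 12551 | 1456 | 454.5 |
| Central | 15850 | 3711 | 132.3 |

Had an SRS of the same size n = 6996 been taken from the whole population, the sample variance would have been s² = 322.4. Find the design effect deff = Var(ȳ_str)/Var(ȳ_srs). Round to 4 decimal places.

1.0465

Var(ȳ_str) = Σ Wₕ²(1−fₕ)sₕ²/nₕ with Wₕ = Nₕ/37826:
  North: (9425/37826)²·(1−1829/9425)·151/1829 = 0.0041309384
  South: (12551/37826)²·(1−1456/12551)·454.5/1456 = 0.030380668
  Central: (15850/37826)²·(1−3711/15850)·132.3/3711 = 0.0047940243
  → Var(ȳ_str) = 0.039305631.
Var(ȳ_srs) = (1 − 6996/37826)·322.4/6996 = 0.037560238.
deff = 0.039305631 / 0.037560238 = 1.0465.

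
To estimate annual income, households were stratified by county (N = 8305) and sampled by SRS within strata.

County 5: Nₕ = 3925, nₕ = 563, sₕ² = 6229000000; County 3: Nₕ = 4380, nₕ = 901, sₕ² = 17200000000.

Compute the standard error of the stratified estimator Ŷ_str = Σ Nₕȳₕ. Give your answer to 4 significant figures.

Var(Ŷ_str) = Σₕ Nₕ²(1 − fₕ)sₕ²/nₕ.
County 5: 3925²·(1 − 563/3925)·6229000000/563 = 1.4599813 × 10^14.
County 3: 4380²·(1 − 901/4380)·17200000000/901 = 2.9089228 × 10^14.
Sum = 4.3689041 × 10^14.
SE = √(4.3689041 × 10^14) = 2.090 × 10^7.

2.090 × 10^7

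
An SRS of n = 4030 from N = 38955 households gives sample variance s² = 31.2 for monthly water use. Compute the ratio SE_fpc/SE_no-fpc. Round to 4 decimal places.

0.9469

f = n/N = 4030/38955 = 0.10345270.
SE_no-fpc = √(s²/n) = 0.087988269; SE_fpc = √((1−f)s²/n) = 0.083312732.
Ratio = √(1−f) = 0.94686182.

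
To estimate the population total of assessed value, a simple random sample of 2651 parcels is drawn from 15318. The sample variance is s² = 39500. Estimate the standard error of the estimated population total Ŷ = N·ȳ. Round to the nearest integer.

Var(Ŷ) = N²·Var(ȳ) = N²·(1 − n/N)·s²/n.
f = 2651/15318 = 0.17306437; Var(ȳ) = 0.82693563·39500/2651 = 12.321372.
Var(Ŷ) = 15318² · 12.321372 = 2.8911006 × 10^9.
SE(Ŷ) = √(2.8911006 × 10^9) = 53769.

53769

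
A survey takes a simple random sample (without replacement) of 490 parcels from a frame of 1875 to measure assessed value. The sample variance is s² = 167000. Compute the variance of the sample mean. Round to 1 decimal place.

251.7

Under SRS without replacement, Var(ȳ) = (1 − f)·s²/n with f = n/N = 490/1875 = 0.26133333.
Var(ȳ) = (1 − 0.26133333)·167000/490 = 0.73866667·340.81633 = 251.74966.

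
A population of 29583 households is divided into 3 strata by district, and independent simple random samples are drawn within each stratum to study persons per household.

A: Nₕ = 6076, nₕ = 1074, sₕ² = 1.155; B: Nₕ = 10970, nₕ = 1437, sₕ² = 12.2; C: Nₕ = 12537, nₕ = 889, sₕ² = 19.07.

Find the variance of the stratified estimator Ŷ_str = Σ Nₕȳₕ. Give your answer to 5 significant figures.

4.0531 × 10^6

Var(Ŷ_str) = Σₕ Nₕ²(1 − fₕ)sₕ²/nₕ.
A: 6076²·(1 − 1074/6076)·1.155/1074 = 32684.298.
B: 10970²·(1 − 1437/10970)·12.2/1437 = 887849.35.
C: 12537²·(1 − 889/12537)·19.07/889 = 3.1325205 × 10^6.
Sum = 4.0530541 × 10^6.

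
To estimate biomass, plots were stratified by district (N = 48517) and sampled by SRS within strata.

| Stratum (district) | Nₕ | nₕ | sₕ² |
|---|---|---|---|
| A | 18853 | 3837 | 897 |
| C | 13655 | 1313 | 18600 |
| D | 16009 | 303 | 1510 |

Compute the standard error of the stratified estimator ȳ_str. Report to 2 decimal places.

1.25

Var(ȳ_str) = Σₕ Wₕ²(1 − fₕ)sₕ²/nₕ with Wₕ = Nₕ/N, N = 48517.
A: Wₕ = 0.38858544; term = 0.38858544²·(1 − 0.20352199)·897/3837 = 0.028115609.
C: Wₕ = 0.28144774; term = 0.28144774²·(1 − 0.09615525)·18600/1313 = 1.0142326.
D: Wₕ = 0.32996682; term = 0.32996682²·(1 − 0.01892685)·1510/303 = 0.53232424.
Sum = 1.5746724.
SE = √(1.5746724) = 1.25.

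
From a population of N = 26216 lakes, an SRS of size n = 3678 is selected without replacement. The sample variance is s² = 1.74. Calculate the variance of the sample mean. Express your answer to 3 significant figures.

4.07 × 10^-4

Under SRS without replacement, Var(ȳ) = (1 − f)·s²/n with f = n/N = 3678/26216 = 0.14029600.
Var(ȳ) = (1 − 0.14029600)·1.74/3678 = 0.85970400·4.730832 × 10^-4 = 4.0671152 × 10^-4.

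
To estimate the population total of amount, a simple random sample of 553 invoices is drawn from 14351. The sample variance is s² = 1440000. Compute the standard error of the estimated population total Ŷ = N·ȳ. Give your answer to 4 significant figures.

718100

Var(Ŷ) = N²·Var(ȳ) = N²·(1 − n/N)·s²/n.
f = 553/14351 = 0.03853390; Var(ȳ) = 0.96146610·1440000/553 = 2503.6369.
Var(Ŷ) = 14351² · 2503.6369 = 5.1562703 × 10^11.
SE(Ŷ) = √(5.1562703 × 10^11) = 718100.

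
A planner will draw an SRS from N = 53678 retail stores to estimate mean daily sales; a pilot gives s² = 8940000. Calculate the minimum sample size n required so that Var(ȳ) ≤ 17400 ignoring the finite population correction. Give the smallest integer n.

Without fpc, n₀ = s²/D = 8940000/17400 = 513.7931.
Rounding up, n = 514.

514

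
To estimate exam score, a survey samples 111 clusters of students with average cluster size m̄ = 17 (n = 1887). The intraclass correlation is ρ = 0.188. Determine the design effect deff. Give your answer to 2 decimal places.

deff = 1 + (17 − 1)·0.188 = 1 + 3.008 = 4.008.

4.01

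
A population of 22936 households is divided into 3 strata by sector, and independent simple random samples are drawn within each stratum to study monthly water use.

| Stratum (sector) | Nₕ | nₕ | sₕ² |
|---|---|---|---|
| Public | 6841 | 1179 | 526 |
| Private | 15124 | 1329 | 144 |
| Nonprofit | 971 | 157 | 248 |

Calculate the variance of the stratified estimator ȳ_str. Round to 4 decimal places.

Var(ȳ_str) = Σₕ Wₕ²(1 − fₕ)sₕ²/nₕ with Wₕ = Nₕ/N, N = 22936.
Public: Wₕ = 0.29826474; term = 0.29826474²·(1 − 0.17234322)·526/1179 = 0.032849294.
Private: Wₕ = 0.65940007; term = 0.65940007²·(1 − 0.08787358)·144/1329 = 0.042972491.
Nonprofit: Wₕ = 0.04233519; term = 0.04233519²·(1 − 0.16168898)·248/157 = 0.0023733419.
Sum = 0.078195127.

0.0782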